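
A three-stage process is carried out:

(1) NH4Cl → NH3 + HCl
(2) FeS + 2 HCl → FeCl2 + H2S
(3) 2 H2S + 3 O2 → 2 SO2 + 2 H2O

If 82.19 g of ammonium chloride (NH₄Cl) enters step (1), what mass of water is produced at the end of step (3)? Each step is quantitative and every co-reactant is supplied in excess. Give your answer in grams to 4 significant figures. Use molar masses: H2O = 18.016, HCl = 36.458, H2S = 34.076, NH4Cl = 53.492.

13.84 g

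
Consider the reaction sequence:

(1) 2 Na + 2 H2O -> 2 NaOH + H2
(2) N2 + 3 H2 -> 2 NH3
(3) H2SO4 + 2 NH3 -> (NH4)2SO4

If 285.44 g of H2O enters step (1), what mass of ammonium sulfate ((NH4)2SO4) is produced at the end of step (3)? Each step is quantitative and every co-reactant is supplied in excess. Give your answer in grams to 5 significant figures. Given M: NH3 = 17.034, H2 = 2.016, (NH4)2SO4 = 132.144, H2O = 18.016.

348.94 g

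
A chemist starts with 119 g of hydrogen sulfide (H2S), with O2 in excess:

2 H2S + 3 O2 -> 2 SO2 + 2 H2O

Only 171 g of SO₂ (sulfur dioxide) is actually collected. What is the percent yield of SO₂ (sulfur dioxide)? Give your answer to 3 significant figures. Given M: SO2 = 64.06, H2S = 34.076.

n(H2S) = 119.0 g / 34.076 g/mol = 3.492 mol.
From the equation the H2S:SO2 mole ratio is 2:2, so n(SO2) = 3.492 × 2/2 = 3.492 mol.
Mass of SO2 = 3.492 mol × 64.06 g/mol = 223.7 g.
This is the theoretical yield. Percent yield = 171 g / 223.7 g × 100% = 76.44%.

76.4 %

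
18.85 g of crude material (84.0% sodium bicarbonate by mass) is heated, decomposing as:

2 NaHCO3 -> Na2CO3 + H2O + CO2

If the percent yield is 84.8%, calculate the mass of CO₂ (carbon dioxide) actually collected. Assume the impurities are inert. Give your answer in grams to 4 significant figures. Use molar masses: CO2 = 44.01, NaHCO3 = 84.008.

Pure NaHCO3 available = 18.85 g × 0.840 = 15.834 g.
n(NaHCO3) = 15.834 g / 84.008 g/mol = 0.18848 mol.
From the equation the NaHCO3:CO2 mole ratio is 2:1, so n(CO2) = 0.18848 × 1/2 = 0.094241 mol.
Mass of CO2 = 0.094241 mol × 44.01 g/mol = 4.1475 g.
Actual mass collected = 4.1475 g × 0.848 = 3.5171 g.

3.517 g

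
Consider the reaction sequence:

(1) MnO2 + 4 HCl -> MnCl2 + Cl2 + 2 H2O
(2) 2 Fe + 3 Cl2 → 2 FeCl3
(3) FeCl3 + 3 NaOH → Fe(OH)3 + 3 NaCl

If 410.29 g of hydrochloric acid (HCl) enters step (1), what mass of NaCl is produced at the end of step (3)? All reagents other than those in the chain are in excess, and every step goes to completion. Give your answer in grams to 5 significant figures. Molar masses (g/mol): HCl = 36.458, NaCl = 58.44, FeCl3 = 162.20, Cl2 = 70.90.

n(HCl) = 410.29 / 36.458 = 11.2538 mol.
Reaction (1): HCl→Cl2 ratio 4:1 ⇒ n(Cl2) = 2.81344 mol.
Reaction (2): Cl2→FeCl3 ratio 3:2 ⇒ n(FeCl3) = 1.87563 mol.
Reaction (3): FeCl3→NaCl ratio 1:3 ⇒ n(NaCl) = 5.62689 mol.
Mass of NaCl = 5.62689 × 58.44 = 328.835 g.

328.84 g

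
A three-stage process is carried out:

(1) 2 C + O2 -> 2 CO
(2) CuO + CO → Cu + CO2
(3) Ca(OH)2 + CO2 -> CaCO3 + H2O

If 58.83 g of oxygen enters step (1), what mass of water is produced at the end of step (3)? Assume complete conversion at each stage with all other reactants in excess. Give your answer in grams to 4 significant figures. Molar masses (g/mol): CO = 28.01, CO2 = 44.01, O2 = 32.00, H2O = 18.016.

66.24 g

n(O2) = 58.83 / 32.00 = 1.8384 mol.
Reaction (1): O2→CO ratio 1:2 ⇒ n(CO) = 3.6769 mol.
Reaction (2): CO→CO2 ratio 1:1 ⇒ n(CO2) = 3.6769 mol.
Reaction (3): CO2→H2O ratio 1:1 ⇒ n(H2O) = 3.6769 mol.
Mass of H2O = 3.6769 × 18.016 = 66.243 g.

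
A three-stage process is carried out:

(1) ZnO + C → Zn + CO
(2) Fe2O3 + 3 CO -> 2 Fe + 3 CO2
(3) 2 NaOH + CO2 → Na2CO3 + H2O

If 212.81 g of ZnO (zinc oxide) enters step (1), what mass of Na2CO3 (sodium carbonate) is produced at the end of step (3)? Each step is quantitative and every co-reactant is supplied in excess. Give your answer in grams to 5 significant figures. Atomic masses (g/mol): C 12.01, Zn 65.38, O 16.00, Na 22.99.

M(ZnO) = 65.38 + 16.00 = 81.38 g/mol.
M(Na2CO3) = 2(22.99) + 12.01 + 3(16.00) = 105.99 g/mol.
n(ZnO) = 212.81 / 81.38 = 2.61502 mol.
Reaction (1): ZnO→CO ratio 1:1 ⇒ n(CO) = 2.61502 mol.
Reaction (2): CO→CO2 ratio 3:3 ⇒ n(CO2) = 2.61502 mol.
Reaction (3): CO2→Na2CO3 ratio 1:1 ⇒ n(Na2CO3) = 2.61502 mol.
Mass of Na2CO3 = 2.61502 × 105.99 = 277.166 g.

277.17 g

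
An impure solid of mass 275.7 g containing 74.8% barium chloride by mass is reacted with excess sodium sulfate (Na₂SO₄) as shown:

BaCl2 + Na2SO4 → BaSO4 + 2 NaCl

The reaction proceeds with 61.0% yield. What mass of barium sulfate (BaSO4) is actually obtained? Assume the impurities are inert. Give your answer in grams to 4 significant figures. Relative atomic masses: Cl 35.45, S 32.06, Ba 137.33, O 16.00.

141.0 g

Pure BaCl2 available = 275.7 g × 0.748 = 206.22 g.
M(BaCl2) = 137.33 + 2(35.45) = 208.23 g/mol.
M(BaSO4) = 137.33 + 32.06 + 4(16.00) = 233.39 g/mol.
n(BaCl2) = 206.22 g / 208.23 g/mol = 0.99036 mol.
From the equation the BaCl2:BaSO4 mole ratio is 1:1, so n(BaSO4) = 0.99036 × 1/1 = 0.99036 mol.
Mass of BaSO4 = 0.99036 mol × 233.39 g/mol = 231.14 g.
Actual mass collected = 231.14 g × 0.610 = 141.00 g.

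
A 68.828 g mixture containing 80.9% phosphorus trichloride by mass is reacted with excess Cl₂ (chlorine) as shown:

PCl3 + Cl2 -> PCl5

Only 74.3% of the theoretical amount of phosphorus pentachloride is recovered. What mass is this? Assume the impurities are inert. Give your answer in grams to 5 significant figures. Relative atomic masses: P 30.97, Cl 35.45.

Pure PCl3 available = 68.828 g × 0.809 = 55.6819 g.
M(PCl3) = 30.97 + 3(35.45) = 137.32 g/mol.
M(PCl5) = 30.97 + 5(35.45) = 208.22 g/mol.
n(PCl3) = 55.6819 g / 137.32 g/mol = 0.405490 mol.
From the equation the PCl3:PCl5 mole ratio is 1:1, so n(PCl5) = 0.405490 × 1/1 = 0.405490 mol.
Mass of PCl5 = 0.405490 mol × 208.22 g/mol = 84.4311 g.
Actual mass collected = 84.4311 g × 0.743 = 62.7323 g.

62.732 g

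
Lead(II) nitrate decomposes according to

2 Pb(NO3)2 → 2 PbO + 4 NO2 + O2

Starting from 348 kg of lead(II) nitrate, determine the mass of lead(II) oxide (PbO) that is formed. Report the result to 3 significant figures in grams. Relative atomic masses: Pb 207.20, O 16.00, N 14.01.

M(Pb(NO3)2) = 207.20 + 2(14.01) + 6(16.00) = 331.22 g/mol.
M(PbO) = 207.20 + 16.00 = 223.20 g/mol.
Convert: 348 kg = 348000 g.
n(Pb(NO3)2) = 348000 g / 331.22 g/mol = 1051 mol.
From the equation the Pb(NO3)2:PbO mole ratio is 2:2, so n(PbO) = 1051 × 2/2 = 1051 mol.
Mass of PbO = 1051 mol × 223.20 g/mol = 234500 g.

235000 g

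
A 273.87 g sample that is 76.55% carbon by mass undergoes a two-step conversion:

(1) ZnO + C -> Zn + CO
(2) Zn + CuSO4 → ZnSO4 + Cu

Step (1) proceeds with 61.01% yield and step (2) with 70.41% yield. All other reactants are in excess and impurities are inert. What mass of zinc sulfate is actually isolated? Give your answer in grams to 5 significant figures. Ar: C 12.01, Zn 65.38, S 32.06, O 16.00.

1210.6 g

Pure C = 273.87 × 0.7655 = 209.647 g.
M(C) = 12.01 g/mol.
M(ZnSO4) = 65.38 + 32.06 + 4(16.00) = 161.44 g/mol.
n(C) = 209.647 / 12.01 = 17.4561 mol.
Step 1 (C:Zn = 1:1): theoretical n(Zn) = 17.4561 mol; at 61.01% yield, n(Zn) = 10.6500 mol.
Step 2 (Zn:ZnSO4 = 1:1): theoretical n(ZnSO4) = 10.6500 mol, so theoretical mass = 10.6500 × 161.44 = 1719.33 g.
At 70.41% yield, actual mass of ZnSO4 = 1719.33 × 0.7041 = 1210.58 g.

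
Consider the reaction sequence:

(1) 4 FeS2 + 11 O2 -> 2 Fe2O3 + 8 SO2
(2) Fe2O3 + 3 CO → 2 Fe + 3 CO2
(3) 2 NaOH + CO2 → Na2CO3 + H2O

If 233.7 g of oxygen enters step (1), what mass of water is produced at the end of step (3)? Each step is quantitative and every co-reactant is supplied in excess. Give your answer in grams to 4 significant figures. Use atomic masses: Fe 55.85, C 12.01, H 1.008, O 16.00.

M(O2) = 2(16.00) = 32.00 g/mol.
M(H2O) = 2(1.008) + 16.00 = 18.016 g/mol.
n(O2) = 233.7 / 32.00 = 7.3031 mol.
Reaction (1): O2→Fe2O3 ratio 11:2 ⇒ n(Fe2O3) = 1.3278 mol.
Reaction (2): Fe2O3→CO2 ratio 1:3 ⇒ n(CO2) = 3.9835 mol.
Reaction (3): CO2→H2O ratio 1:1 ⇒ n(H2O) = 3.9835 mol.
Mass of H2O = 3.9835 × 18.016 = 71.767 g.

71.77 g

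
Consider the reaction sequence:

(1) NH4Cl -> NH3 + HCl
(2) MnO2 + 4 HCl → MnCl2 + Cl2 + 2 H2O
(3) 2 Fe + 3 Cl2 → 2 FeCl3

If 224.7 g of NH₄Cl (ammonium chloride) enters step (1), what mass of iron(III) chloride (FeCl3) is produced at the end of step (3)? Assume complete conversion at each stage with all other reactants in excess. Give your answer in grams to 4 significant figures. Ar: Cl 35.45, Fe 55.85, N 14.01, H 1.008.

113.6 g

M(NH4Cl) = 14.01 + 4(1.008) + 35.45 = 53.492 g/mol.
M(FeCl3) = 55.85 + 3(35.45) = 162.20 g/mol.
n(NH4Cl) = 224.7 / 53.492 = 4.2006 mol.
Reaction (1): NH4Cl→HCl ratio 1:1 ⇒ n(HCl) = 4.2006 mol.
Reaction (2): HCl→Cl2 ratio 4:1 ⇒ n(Cl2) = 1.0502 mol.
Reaction (3): Cl2→FeCl3 ratio 3:2 ⇒ n(FeCl3) = 0.70010 mol.
Mass of FeCl3 = 0.70010 × 162.20 = 113.56 g.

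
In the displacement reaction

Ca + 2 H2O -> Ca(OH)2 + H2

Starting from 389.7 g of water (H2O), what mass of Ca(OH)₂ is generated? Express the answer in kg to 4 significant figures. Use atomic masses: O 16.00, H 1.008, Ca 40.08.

0.8014 kg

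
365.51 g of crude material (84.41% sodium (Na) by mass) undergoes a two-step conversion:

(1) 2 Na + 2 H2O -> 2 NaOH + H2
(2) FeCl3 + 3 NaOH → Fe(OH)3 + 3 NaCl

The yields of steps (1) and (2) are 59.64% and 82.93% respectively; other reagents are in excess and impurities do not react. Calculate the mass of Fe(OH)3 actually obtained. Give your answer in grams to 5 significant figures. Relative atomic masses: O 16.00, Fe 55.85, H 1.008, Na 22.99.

236.46 g

Pure Na = 365.51 × 0.8441 = 308.527 g.
M(Na) = 22.99 g/mol.
M(Fe(OH)3) = 55.85 + 3(16.00) + 3(1.008) = 106.874 g/mol.
n(Na) = 308.527 / 22.99 = 13.4201 mol.
Step 1 (Na:NaOH = 2:2): theoretical n(NaOH) = 13.4201 mol; at 59.64% yield, n(NaOH) = 8.00372 mol.
Step 2 (NaOH:Fe(OH)3 = 3:1): theoretical n(Fe(OH)3) = 2.66791 mol, so theoretical mass = 2.66791 × 106.874 = 285.130 g.
At 82.93% yield, actual mass of Fe(OH)3 = 285.130 × 0.8293 = 236.458 g.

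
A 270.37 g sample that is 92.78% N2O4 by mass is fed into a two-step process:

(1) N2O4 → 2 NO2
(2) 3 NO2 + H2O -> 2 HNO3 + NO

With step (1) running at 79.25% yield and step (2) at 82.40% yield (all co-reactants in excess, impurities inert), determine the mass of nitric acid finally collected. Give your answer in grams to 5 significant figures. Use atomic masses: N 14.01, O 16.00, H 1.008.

149.58 g

Pure N2O4 = 270.37 × 0.9278 = 250.849 g.
M(N2O4) = 2(14.01) + 4(16.00) = 92.02 g/mol.
M(HNO3) = 1.008 + 14.01 + 3(16.00) = 63.018 g/mol.
n(N2O4) = 250.849 / 92.02 = 2.72603 mol.
Step 1 (N2O4:NO2 = 1:2): theoretical n(NO2) = 5.45206 mol; at 79.25% yield, n(NO2) = 4.32076 mol.
Step 2 (NO2:HNO3 = 3:2): theoretical n(HNO3) = 2.88051 mol, so theoretical mass = 2.88051 × 63.018 = 181.524 g.
At 82.40% yield, actual mass of HNO3 = 181.524 × 0.8240 = 149.576 g.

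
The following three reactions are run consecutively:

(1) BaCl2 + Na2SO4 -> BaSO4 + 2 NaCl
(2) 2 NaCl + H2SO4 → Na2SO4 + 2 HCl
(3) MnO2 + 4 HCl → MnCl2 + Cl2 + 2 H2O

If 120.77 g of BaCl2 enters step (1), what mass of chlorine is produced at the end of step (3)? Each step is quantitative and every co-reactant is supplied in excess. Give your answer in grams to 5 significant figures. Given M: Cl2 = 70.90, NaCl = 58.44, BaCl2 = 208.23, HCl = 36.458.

20.560 g

n(BaCl2) = 120.77 / 208.23 = 0.579984 mol.
Reaction (1): BaCl2→NaCl ratio 1:2 ⇒ n(NaCl) = 1.15997 mol.
Reaction (2): NaCl→HCl ratio 2:2 ⇒ n(HCl) = 1.15997 mol.
Reaction (3): HCl→Cl2 ratio 4:1 ⇒ n(Cl2) = 0.289992 mol.
Mass of Cl2 = 0.289992 × 70.90 = 20.5604 g.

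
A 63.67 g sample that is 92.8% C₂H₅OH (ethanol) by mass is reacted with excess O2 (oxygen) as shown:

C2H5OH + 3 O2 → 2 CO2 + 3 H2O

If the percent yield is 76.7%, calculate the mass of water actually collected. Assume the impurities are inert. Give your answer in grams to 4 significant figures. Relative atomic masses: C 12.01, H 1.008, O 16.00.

53.17 g

Pure C2H5OH available = 63.67 g × 0.928 = 59.086 g.
M(C2H5OH) = 2(12.01) + 6(1.008) + 16.00 = 46.068 g/mol.
M(H2O) = 2(1.008) + 16.00 = 18.016 g/mol.
n(C2H5OH) = 59.086 g / 46.068 g/mol = 1.2826 mol.
From the equation the C2H5OH:H2O mole ratio is 1:3, so n(H2O) = 1.2826 × 3/1 = 3.8477 mol.
Mass of H2O = 3.8477 mol × 18.016 g/mol = 69.321 g.
Actual mass collected = 69.321 g × 0.767 = 53.169 g.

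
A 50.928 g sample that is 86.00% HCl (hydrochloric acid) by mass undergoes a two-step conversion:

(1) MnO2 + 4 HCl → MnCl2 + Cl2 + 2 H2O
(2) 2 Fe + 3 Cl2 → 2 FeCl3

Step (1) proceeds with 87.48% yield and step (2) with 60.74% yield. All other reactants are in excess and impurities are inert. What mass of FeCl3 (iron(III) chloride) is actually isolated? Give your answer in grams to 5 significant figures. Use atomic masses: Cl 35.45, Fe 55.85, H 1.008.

17.256 g

Pure HCl = 50.928 × 0.8600 = 43.7981 g.
M(HCl) = 1.008 + 35.45 = 36.458 g/mol.
M(FeCl3) = 55.85 + 3(35.45) = 162.20 g/mol.
n(HCl) = 43.7981 / 36.458 = 1.20133 mol.
Step 1 (HCl:Cl2 = 4:1): theoretical n(Cl2) = 0.300332 mol; at 87.48% yield, n(Cl2) = 0.262731 mol.
Step 2 (Cl2:FeCl3 = 3:2): theoretical n(FeCl3) = 0.175154 mol, so theoretical mass = 0.175154 × 162.20 = 28.4100 g.
At 60.74% yield, actual mass of FeCl3 = 28.4100 × 0.6074 = 17.2562 g.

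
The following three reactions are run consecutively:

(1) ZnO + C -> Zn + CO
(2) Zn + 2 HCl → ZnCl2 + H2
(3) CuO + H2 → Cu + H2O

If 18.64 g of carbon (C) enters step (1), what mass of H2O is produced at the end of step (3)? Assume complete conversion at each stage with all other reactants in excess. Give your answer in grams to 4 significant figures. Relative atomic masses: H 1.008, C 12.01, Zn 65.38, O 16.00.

27.96 g

M(C) = 12.01 g/mol.
M(H2O) = 2(1.008) + 16.00 = 18.016 g/mol.
n(C) = 18.64 / 12.01 = 1.5520 mol.
Reaction (1): C→Zn ratio 1:1 ⇒ n(Zn) = 1.5520 mol.
Reaction (2): Zn→H2 ratio 1:1 ⇒ n(H2) = 1.5520 mol.
Reaction (3): H2→H2O ratio 1:1 ⇒ n(H2O) = 1.5520 mol.
Mass of H2O = 1.5520 × 18.016 = 27.962 g.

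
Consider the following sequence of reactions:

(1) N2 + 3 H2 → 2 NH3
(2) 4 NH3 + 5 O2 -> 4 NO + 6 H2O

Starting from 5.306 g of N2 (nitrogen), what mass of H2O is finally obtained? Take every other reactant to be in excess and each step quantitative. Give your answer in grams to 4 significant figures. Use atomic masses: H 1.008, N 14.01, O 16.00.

10.23 g

M(N2) = 2(14.01) = 28.02 g/mol.
M(H2O) = 2(1.008) + 16.00 = 18.016 g/mol.
n(N2) = 5.3060 / 28.02 = 0.18936 mol.
Step 1 gives a 1:2 ratio of N2 to NH3, so n(NH3) = 0.37873 mol.
In step 2 the NH3:H2O ratio is 4:6, so n(H2O) = 0.56809 mol.
Mass of H2O = 0.56809 × 18.016 = 10.235 g.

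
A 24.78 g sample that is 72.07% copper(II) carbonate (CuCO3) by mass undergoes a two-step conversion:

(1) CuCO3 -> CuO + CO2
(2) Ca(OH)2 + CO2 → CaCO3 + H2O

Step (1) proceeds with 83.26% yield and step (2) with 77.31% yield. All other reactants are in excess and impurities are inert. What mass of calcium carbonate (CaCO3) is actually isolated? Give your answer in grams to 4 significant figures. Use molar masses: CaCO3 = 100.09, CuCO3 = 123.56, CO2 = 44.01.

Pure CuCO3 = 24.78 × 0.7207 = 17.859 g.
n(CuCO3) = 17.859 / 123.56 = 0.14454 mol.
Step 1 (CuCO3:CO2 = 1:1): theoretical n(CO2) = 0.14454 mol; at 83.26% yield, n(CO2) = 0.12034 mol.
Step 2 (CO2:CaCO3 = 1:1): theoretical n(CaCO3) = 0.12034 mol, so theoretical mass = 0.12034 × 100.09 = 12.045 g.
At 77.31% yield, actual mass of CaCO3 = 12.045 × 0.7731 = 9.3120 g.

9.312 g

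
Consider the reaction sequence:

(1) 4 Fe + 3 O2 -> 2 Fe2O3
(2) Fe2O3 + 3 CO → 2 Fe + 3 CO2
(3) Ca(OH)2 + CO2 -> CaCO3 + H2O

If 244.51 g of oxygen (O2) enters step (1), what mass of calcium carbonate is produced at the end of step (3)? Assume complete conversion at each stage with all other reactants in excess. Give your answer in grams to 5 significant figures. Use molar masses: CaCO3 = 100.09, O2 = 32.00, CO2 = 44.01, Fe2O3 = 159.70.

1529.6 g

n(O2) = 244.51 / 32.00 = 7.64094 mol.
Reaction (1): O2→Fe2O3 ratio 3:2 ⇒ n(Fe2O3) = 5.09396 mol.
Reaction (2): Fe2O3→CO2 ratio 1:3 ⇒ n(CO2) = 15.2819 mol.
Reaction (3): CO2→CaCO3 ratio 1:1 ⇒ n(CaCO3) = 15.2819 mol.
Mass of CaCO3 = 15.2819 × 100.09 = 1529.56 g.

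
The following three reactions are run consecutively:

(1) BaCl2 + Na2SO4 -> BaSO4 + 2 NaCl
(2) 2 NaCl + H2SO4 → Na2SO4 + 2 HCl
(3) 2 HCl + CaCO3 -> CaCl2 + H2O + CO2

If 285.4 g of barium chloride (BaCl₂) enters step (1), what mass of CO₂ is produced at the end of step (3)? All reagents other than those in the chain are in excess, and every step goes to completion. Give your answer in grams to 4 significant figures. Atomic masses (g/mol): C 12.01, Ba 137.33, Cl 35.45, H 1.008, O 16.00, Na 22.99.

60.32 g

M(BaCl2) = 137.33 + 2(35.45) = 208.23 g/mol.
M(CO2) = 12.01 + 2(16.00) = 44.01 g/mol.
n(BaCl2) = 285.4 / 208.23 = 1.3706 mol.
Reaction (1): BaCl2→NaCl ratio 1:2 ⇒ n(NaCl) = 2.7412 mol.
Reaction (2): NaCl→HCl ratio 2:2 ⇒ n(HCl) = 2.7412 mol.
Reaction (3): HCl→CO2 ratio 2:1 ⇒ n(CO2) = 1.3706 mol.
Mass of CO2 = 1.3706 × 44.01 = 60.320 g.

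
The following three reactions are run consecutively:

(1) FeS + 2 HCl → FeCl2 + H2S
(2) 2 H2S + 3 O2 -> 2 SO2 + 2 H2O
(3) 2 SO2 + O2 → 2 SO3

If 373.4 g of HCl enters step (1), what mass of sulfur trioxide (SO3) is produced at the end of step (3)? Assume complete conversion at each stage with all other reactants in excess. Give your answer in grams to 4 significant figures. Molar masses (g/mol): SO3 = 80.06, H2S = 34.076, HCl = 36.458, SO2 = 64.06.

n(HCl) = 373.4 / 36.458 = 10.242 mol.
Reaction (1): HCl→H2S ratio 2:1 ⇒ n(H2S) = 5.1210 mol.
Reaction (2): H2S→SO2 ratio 2:2 ⇒ n(SO2) = 5.1210 mol.
Reaction (3): SO2→SO3 ratio 2:2 ⇒ n(SO3) = 5.1210 mol.
Mass of SO3 = 5.1210 × 80.06 = 409.98 g.

410.0 g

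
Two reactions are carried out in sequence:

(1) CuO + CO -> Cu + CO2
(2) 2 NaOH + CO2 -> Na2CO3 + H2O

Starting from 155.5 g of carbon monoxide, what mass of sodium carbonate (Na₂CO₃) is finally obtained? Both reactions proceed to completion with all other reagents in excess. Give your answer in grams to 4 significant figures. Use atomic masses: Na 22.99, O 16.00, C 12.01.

588.4 g

M(CO) = 12.01 + 16.00 = 28.01 g/mol.
M(Na2CO3) = 2(22.99) + 12.01 + 3(16.00) = 105.99 g/mol.
n(CO) = 155.50 / 28.01 = 5.5516 mol.
Step 1 gives a 1:1 ratio of CO to CO2, so n(CO2) = 5.5516 mol.
In step 2 the CO2:Na2CO3 ratio is 1:1, so n(Na2CO3) = 5.5516 mol.
Mass of Na2CO3 = 5.5516 × 105.99 = 588.41 g.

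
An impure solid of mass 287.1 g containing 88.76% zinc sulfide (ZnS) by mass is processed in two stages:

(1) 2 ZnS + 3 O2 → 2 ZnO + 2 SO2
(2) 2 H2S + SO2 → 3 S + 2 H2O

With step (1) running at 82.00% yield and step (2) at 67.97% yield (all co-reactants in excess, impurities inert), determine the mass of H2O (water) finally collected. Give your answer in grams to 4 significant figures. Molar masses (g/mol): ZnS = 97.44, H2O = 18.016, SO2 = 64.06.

Pure ZnS = 287.1 × 0.8876 = 254.83 g.
n(ZnS) = 254.83 / 97.44 = 2.6153 mol.
Step 1 (ZnS:SO2 = 2:2): theoretical n(SO2) = 2.6153 mol; at 82.00% yield, n(SO2) = 2.1445 mol.
Step 2 (SO2:H2O = 1:2): theoretical n(H2O) = 4.2890 mol, so theoretical mass = 4.2890 × 18.016 = 77.271 g.
At 67.97% yield, actual mass of H2O = 77.271 × 0.6797 = 52.521 g.

52.52 g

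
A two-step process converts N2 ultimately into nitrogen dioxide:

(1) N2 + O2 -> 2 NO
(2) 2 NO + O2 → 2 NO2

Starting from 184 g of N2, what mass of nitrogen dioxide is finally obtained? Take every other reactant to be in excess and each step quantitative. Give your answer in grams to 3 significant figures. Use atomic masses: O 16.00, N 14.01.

604 g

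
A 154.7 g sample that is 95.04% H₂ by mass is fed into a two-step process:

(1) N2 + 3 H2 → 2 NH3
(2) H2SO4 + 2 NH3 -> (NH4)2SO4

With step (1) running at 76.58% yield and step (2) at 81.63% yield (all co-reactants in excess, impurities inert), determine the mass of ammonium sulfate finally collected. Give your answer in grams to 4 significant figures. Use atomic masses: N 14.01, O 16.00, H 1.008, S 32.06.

Pure H2 = 154.7 × 0.9504 = 147.03 g.
M(H2) = 2(1.008) = 2.016 g/mol.
M((NH4)2SO4) = 2(14.01) + 8(1.008) + 32.06 + 4(16.00) = 132.144 g/mol.
n(H2) = 147.03 / 2.016 = 72.930 mol.
Step 1 (H2:NH3 = 3:2): theoretical n(NH3) = 48.620 mol; at 76.58% yield, n(NH3) = 37.233 mol.
Step 2 (NH3:(NH4)2SO4 = 2:1): theoretical n((NH4)2SO4) = 18.617 mol, so theoretical mass = 18.617 × 132.144 = 2460.1 g.
At 81.63% yield, actual mass of (NH4)2SO4 = 2460.1 × 0.8163 = 2008.2 g.

2008 g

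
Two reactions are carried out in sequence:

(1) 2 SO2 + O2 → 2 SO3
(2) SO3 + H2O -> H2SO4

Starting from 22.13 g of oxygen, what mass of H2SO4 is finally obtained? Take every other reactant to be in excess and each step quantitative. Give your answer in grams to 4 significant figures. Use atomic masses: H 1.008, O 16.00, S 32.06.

135.7 g

M(O2) = 2(16.00) = 32.00 g/mol.
M(H2SO4) = 2(1.008) + 32.06 + 4(16.00) = 98.076 g/mol.
n(O2) = 22.130 / 32.00 = 0.69156 mol.
Step 1 gives a 1:2 ratio of O2 to SO3, so n(SO3) = 1.3831 mol.
In step 2 the SO3:H2SO4 ratio is 1:1, so n(H2SO4) = 1.3831 mol.
Mass of H2SO4 = 1.3831 × 98.076 = 135.65 g.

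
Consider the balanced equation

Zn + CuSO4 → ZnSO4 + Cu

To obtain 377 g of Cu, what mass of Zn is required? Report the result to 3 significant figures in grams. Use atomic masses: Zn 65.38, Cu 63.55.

M(Cu) = 63.55 g/mol.
M(Zn) = 65.38 g/mol.
n(Cu) = 377.0 g / 63.55 g/mol = 5.932 mol.
From the equation the Cu:Zn mole ratio is 1:1, so n(Zn) = 5.932 × 1/1 = 5.932 mol.
Mass of Zn = 5.932 mol × 65.38 g/mol = 387.9 g.

388 g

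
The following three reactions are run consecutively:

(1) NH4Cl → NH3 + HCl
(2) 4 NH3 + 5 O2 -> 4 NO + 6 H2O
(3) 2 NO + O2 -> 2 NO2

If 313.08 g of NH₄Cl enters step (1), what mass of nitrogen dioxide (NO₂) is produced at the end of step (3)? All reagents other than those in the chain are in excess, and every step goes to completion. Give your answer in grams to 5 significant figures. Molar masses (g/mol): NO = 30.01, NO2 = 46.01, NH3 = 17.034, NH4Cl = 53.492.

269.29 g

n(NH4Cl) = 313.08 / 53.492 = 5.85284 mol.
Reaction (1): NH4Cl→NH3 ratio 1:1 ⇒ n(NH3) = 5.85284 mol.
Reaction (2): NH3→NO ratio 4:4 ⇒ n(NO) = 5.85284 mol.
Reaction (3): NO→NO2 ratio 2:2 ⇒ n(NO2) = 5.85284 mol.
Mass of NO2 = 5.85284 × 46.01 = 269.289 g.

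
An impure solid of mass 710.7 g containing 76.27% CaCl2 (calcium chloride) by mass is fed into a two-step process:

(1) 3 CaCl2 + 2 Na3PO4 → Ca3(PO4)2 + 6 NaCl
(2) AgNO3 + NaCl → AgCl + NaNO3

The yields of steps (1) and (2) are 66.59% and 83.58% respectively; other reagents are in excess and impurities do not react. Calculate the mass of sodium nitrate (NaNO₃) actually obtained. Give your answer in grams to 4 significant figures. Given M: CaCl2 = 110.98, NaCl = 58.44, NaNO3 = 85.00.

462.1 g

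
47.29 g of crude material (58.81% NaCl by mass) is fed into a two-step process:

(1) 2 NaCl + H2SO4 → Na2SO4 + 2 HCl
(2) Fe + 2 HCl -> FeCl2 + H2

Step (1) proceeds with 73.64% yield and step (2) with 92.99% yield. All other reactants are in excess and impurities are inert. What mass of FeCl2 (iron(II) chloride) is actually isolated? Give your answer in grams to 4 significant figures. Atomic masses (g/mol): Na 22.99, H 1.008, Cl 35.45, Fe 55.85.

20.65 g

Pure NaCl = 47.29 × 0.5881 = 27.811 g.
M(NaCl) = 22.99 + 35.45 = 58.44 g/mol.
M(FeCl2) = 55.85 + 2(35.45) = 126.75 g/mol.
n(NaCl) = 27.811 / 58.44 = 0.47589 mol.
Step 1 (NaCl:HCl = 2:2): theoretical n(HCl) = 0.47589 mol; at 73.64% yield, n(HCl) = 0.35045 mol.
Step 2 (HCl:FeCl2 = 2:1): theoretical n(FeCl2) = 0.17522 mol, so theoretical mass = 0.17522 × 126.75 = 22.210 g.
At 92.99% yield, actual mass of FeCl2 = 22.210 × 0.9299 = 20.653 g.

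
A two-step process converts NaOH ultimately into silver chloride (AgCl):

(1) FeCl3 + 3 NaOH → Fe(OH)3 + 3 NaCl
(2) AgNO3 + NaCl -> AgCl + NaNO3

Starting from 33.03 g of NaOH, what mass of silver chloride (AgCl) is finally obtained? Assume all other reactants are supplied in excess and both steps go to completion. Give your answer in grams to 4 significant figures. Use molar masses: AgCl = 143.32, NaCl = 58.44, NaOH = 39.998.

118.4 g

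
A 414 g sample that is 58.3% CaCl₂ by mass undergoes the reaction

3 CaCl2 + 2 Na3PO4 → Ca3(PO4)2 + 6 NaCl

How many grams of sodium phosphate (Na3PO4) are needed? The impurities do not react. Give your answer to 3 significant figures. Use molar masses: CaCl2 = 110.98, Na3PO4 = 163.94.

238 g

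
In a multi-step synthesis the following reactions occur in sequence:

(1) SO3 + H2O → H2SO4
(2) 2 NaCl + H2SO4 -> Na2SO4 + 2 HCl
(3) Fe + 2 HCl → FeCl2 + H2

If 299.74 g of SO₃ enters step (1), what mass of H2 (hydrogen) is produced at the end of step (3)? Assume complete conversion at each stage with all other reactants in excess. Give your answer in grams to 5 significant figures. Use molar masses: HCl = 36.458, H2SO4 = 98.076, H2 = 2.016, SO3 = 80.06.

7.5478 g

n(SO3) = 299.74 / 80.06 = 3.74394 mol.
Reaction (1): SO3→H2SO4 ratio 1:1 ⇒ n(H2SO4) = 3.74394 mol.
Reaction (2): H2SO4→HCl ratio 1:2 ⇒ n(HCl) = 7.48788 mol.
Reaction (3): HCl→H2 ratio 2:1 ⇒ n(H2) = 3.74394 mol.
Mass of H2 = 3.74394 × 2.016 = 7.54779 g.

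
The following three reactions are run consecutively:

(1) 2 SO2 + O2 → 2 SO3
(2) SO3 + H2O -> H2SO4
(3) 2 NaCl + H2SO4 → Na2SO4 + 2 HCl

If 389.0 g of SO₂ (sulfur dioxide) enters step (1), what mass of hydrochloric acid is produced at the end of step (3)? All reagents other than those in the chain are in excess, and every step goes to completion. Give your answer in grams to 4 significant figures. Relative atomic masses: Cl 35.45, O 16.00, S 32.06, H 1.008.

M(SO2) = 32.06 + 2(16.00) = 64.06 g/mol.
M(HCl) = 1.008 + 35.45 = 36.458 g/mol.
n(SO2) = 389.0 / 64.06 = 6.0724 mol.
Reaction (1): SO2→SO3 ratio 2:2 ⇒ n(SO3) = 6.0724 mol.
Reaction (2): SO3→H2SO4 ratio 1:1 ⇒ n(H2SO4) = 6.0724 mol.
Reaction (3): H2SO4→HCl ratio 1:2 ⇒ n(HCl) = 12.145 mol.
Mass of HCl = 12.145 × 36.458 = 442.78 g.

442.8 g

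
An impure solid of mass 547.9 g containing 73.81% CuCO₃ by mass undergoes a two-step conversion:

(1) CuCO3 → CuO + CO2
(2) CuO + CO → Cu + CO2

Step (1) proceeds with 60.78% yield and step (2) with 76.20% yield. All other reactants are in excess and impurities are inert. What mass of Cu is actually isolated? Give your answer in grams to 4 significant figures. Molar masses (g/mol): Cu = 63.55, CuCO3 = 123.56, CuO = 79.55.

Pure CuCO3 = 547.9 × 0.7381 = 404.40 g.
n(CuCO3) = 404.40 / 123.56 = 3.2729 mol.
Step 1 (CuCO3:CuO = 1:1): theoretical n(CuO) = 3.2729 mol; at 60.78% yield, n(CuO) = 1.9893 mol.
Step 2 (CuO:Cu = 1:1): theoretical n(Cu) = 1.9893 mol, so theoretical mass = 1.9893 × 63.55 = 126.42 g.
At 76.20% yield, actual mass of Cu = 126.42 × 0.7620 = 96.332 g.

96.33 g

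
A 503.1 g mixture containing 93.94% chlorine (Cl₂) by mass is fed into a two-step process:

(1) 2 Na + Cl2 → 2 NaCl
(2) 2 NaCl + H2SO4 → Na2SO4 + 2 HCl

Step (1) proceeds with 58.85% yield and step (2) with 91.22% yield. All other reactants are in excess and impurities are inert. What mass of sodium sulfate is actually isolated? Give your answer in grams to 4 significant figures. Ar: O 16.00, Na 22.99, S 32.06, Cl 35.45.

508.3 g

Pure Cl2 = 503.1 × 0.9394 = 472.61 g.
M(Cl2) = 2(35.45) = 70.90 g/mol.
M(Na2SO4) = 2(22.99) + 32.06 + 4(16.00) = 142.04 g/mol.
n(Cl2) = 472.61 / 70.90 = 6.6659 mol.
Step 1 (Cl2:NaCl = 1:2): theoretical n(NaCl) = 13.332 mol; at 58.85% yield, n(NaCl) = 7.8458 mol.
Step 2 (NaCl:Na2SO4 = 2:1): theoretical n(Na2SO4) = 3.9229 mol, so theoretical mass = 3.9229 × 142.04 = 557.21 g.
At 91.22% yield, actual mass of Na2SO4 = 557.21 × 0.9122 = 508.28 g.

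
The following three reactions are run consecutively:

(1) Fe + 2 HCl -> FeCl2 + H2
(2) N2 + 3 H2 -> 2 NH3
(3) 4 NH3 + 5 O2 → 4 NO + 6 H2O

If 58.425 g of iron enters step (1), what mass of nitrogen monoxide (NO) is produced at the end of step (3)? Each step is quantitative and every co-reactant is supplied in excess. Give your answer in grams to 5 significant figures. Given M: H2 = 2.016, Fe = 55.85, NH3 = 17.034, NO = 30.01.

n(Fe) = 58.425 / 55.85 = 1.04611 mol.
Reaction (1): Fe→H2 ratio 1:1 ⇒ n(H2) = 1.04611 mol.
Reaction (2): H2→NH3 ratio 3:2 ⇒ n(NH3) = 0.697404 mol.
Reaction (3): NH3→NO ratio 4:4 ⇒ n(NO) = 0.697404 mol.
Mass of NO = 0.697404 × 30.01 = 20.9291 g.

20.929 g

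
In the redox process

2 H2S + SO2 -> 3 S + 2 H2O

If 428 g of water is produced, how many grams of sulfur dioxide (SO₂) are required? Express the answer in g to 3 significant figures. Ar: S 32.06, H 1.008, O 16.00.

761 g

M(H2O) = 2(1.008) + 16.00 = 18.016 g/mol.
M(SO2) = 32.06 + 2(16.00) = 64.06 g/mol.
n(H2O) = 428.0 g / 18.016 g/mol = 23.76 mol.
From the equation the H2O:SO2 mole ratio is 2:1, so n(SO2) = 23.76 × 1/2 = 11.88 mol.
Mass of SO2 = 11.88 mol × 64.06 g/mol = 760.9 g.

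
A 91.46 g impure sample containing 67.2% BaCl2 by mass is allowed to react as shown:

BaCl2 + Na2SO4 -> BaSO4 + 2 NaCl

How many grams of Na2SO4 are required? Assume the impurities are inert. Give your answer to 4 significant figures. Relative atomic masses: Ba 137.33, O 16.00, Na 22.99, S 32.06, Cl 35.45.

41.92 g

Mass of pure BaCl2 = 91.46 g × 0.672 = 61.461 g.
M(BaCl2) = 137.33 + 2(35.45) = 208.23 g/mol.
M(Na2SO4) = 2(22.99) + 32.06 + 4(16.00) = 142.04 g/mol.
n(BaCl2) = 61.461 g / 208.23 g/mol = 0.29516 mol.
From the equation the BaCl2:Na2SO4 mole ratio is 1:1, so n(Na2SO4) = 0.29516 × 1/1 = 0.29516 mol.
Mass of Na2SO4 = 0.29516 mol × 142.04 g/mol = 41.924 g.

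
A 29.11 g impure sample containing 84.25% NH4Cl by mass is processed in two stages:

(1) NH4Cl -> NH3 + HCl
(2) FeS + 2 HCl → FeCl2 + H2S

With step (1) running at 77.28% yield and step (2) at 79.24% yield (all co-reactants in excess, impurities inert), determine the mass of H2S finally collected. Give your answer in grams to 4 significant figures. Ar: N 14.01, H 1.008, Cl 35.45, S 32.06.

Pure NH4Cl = 29.11 × 0.8425 = 24.525 g.
M(NH4Cl) = 14.01 + 4(1.008) + 35.45 = 53.492 g/mol.
M(H2S) = 2(1.008) + 32.06 = 34.076 g/mol.
n(NH4Cl) = 24.525 / 53.492 = 0.45848 mol.
Step 1 (NH4Cl:HCl = 1:1): theoretical n(HCl) = 0.45848 mol; at 77.28% yield, n(HCl) = 0.35432 mol.
Step 2 (HCl:H2S = 2:1): theoretical n(H2S) = 0.17716 mol, so theoretical mass = 0.17716 × 34.076 = 6.0368 g.
At 79.24% yield, actual mass of H2S = 6.0368 × 0.7924 = 4.7836 g.

4.784 g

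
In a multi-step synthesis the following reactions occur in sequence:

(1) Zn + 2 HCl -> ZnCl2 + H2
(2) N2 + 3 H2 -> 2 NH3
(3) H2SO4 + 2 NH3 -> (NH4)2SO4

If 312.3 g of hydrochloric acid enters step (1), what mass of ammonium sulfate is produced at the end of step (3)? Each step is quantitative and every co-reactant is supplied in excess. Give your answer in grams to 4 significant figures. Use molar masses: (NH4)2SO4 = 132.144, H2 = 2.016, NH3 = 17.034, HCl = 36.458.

n(HCl) = 312.3 / 36.458 = 8.5660 mol.
Reaction (1): HCl→H2 ratio 2:1 ⇒ n(H2) = 4.2830 mol.
Reaction (2): H2→NH3 ratio 3:2 ⇒ n(NH3) = 2.8553 mol.
Reaction (3): NH3→(NH4)2SO4 ratio 2:1 ⇒ n((NH4)2SO4) = 1.4277 mol.
Mass of (NH4)2SO4 = 1.4277 × 132.144 = 188.66 g.

188.7 g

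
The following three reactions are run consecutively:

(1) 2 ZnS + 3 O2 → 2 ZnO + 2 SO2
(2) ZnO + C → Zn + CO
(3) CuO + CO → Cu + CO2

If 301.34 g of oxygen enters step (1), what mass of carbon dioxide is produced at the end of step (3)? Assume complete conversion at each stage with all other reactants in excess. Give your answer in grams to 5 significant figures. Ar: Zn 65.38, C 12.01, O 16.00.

M(O2) = 2(16.00) = 32.00 g/mol.
M(CO2) = 12.01 + 2(16.00) = 44.01 g/mol.
n(O2) = 301.34 / 32.00 = 9.41687 mol.
Reaction (1): O2→ZnO ratio 3:2 ⇒ n(ZnO) = 6.27792 mol.
Reaction (2): ZnO→CO ratio 1:1 ⇒ n(CO) = 6.27792 mol.
Reaction (3): CO→CO2 ratio 1:1 ⇒ n(CO2) = 6.27792 mol.
Mass of CO2 = 6.27792 × 44.01 = 276.291 g.

276.29 g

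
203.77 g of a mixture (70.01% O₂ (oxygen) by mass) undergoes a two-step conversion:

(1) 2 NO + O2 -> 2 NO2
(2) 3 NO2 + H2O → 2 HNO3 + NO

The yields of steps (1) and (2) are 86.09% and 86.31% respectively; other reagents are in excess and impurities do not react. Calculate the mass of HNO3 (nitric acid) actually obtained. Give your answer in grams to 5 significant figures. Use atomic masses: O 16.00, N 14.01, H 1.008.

Pure O2 = 203.77 × 0.7001 = 142.659 g.
M(O2) = 2(16.00) = 32.00 g/mol.
M(HNO3) = 1.008 + 14.01 + 3(16.00) = 63.018 g/mol.
n(O2) = 142.659 / 32.00 = 4.45811 mol.
Step 1 (O2:NO2 = 1:2): theoretical n(NO2) = 8.91621 mol; at 86.09% yield, n(NO2) = 7.67597 mol.
Step 2 (NO2:HNO3 = 3:2): theoretical n(HNO3) = 5.11731 mol, so theoretical mass = 5.11731 × 63.018 = 322.483 g.
At 86.31% yield, actual mass of HNO3 = 322.483 × 0.8631 = 278.335 g.

278.33 g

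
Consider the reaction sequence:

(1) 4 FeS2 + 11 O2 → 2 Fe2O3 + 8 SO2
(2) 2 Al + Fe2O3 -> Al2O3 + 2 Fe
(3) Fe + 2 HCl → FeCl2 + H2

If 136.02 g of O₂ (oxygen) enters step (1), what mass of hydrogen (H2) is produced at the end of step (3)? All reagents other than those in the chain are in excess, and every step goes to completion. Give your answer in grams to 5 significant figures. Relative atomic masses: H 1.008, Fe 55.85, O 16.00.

3.1161 g

M(O2) = 2(16.00) = 32.00 g/mol.
M(H2) = 2(1.008) = 2.016 g/mol.
n(O2) = 136.02 / 32.00 = 4.25063 mol.
Reaction (1): O2→Fe2O3 ratio 11:2 ⇒ n(Fe2O3) = 0.772841 mol.
Reaction (2): Fe2O3→Fe ratio 1:2 ⇒ n(Fe) = 1.54568 mol.
Reaction (3): Fe→H2 ratio 1:1 ⇒ n(H2) = 1.54568 mol.
Mass of H2 = 1.54568 × 2.016 = 3.11609 g.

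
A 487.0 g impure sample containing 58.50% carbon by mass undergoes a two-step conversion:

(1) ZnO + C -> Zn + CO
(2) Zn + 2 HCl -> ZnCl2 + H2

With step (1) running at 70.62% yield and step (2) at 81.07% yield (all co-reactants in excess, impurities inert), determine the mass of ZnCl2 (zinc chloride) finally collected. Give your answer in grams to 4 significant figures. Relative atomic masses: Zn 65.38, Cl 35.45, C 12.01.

Pure C = 487.0 × 0.5850 = 284.89 g.
M(C) = 12.01 g/mol.
M(ZnCl2) = 65.38 + 2(35.45) = 136.28 g/mol.
n(C) = 284.89 / 12.01 = 23.721 mol.
Step 1 (C:Zn = 1:1): theoretical n(Zn) = 23.721 mol; at 70.62% yield, n(Zn) = 16.752 mol.
Step 2 (Zn:ZnCl2 = 1:1): theoretical n(ZnCl2) = 16.752 mol, so theoretical mass = 16.752 × 136.28 = 2283.0 g.
At 81.07% yield, actual mass of ZnCl2 = 2283.0 × 0.8107 = 1850.8 g.

1851 g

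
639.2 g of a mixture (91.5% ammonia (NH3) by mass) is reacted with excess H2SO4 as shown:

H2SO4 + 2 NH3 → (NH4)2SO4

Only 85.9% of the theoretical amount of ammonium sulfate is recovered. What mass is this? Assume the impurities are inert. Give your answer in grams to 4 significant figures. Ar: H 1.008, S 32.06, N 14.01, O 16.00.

1949 g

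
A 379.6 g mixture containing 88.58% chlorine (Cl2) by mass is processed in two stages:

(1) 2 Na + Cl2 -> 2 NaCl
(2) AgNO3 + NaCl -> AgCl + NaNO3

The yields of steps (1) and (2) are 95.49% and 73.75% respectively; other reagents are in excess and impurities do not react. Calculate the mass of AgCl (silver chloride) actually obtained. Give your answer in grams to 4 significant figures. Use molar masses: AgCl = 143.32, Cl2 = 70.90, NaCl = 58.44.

957.4 g

Pure Cl2 = 379.6 × 0.8858 = 336.25 g.
n(Cl2) = 336.25 / 70.90 = 4.7426 mol.
Step 1 (Cl2:NaCl = 1:2): theoretical n(NaCl) = 9.4852 mol; at 95.49% yield, n(NaCl) = 9.0574 mol.
Step 2 (NaCl:AgCl = 1:1): theoretical n(AgCl) = 9.0574 mol, so theoretical mass = 9.0574 × 143.32 = 1298.1 g.
At 73.75% yield, actual mass of AgCl = 1298.1 × 0.7375 = 957.35 g.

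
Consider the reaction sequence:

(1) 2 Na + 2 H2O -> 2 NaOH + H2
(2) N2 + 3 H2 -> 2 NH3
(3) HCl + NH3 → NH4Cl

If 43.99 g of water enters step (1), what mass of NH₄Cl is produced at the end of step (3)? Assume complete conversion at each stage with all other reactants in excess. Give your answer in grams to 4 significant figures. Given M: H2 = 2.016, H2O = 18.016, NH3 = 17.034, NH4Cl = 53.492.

43.54 g

n(H2O) = 43.99 / 18.016 = 2.4417 mol.
Reaction (1): H2O→H2 ratio 2:1 ⇒ n(H2) = 1.2209 mol.
Reaction (2): H2→NH3 ratio 3:2 ⇒ n(NH3) = 0.81391 mol.
Reaction (3): NH3→NH4Cl ratio 1:1 ⇒ n(NH4Cl) = 0.81391 mol.
Mass of NH4Cl = 0.81391 × 53.492 = 43.537 g.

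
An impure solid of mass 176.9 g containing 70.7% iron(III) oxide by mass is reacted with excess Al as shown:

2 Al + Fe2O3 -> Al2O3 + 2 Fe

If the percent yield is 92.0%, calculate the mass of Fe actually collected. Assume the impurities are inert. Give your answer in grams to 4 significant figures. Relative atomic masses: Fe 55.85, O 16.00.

80.48 g

Pure Fe2O3 available = 176.9 g × 0.707 = 125.07 g.
M(Fe2O3) = 2(55.85) + 3(16.00) = 159.70 g/mol.
M(Fe) = 55.85 g/mol.
n(Fe2O3) = 125.07 g / 159.70 g/mol = 0.78315 mol.
From the equation the Fe2O3:Fe mole ratio is 1:2, so n(Fe) = 0.78315 × 2/1 = 1.5663 mol.
Mass of Fe = 1.5663 mol × 55.85 g/mol = 87.477 g.
Actual mass collected = 87.477 g × 0.920 = 80.479 g.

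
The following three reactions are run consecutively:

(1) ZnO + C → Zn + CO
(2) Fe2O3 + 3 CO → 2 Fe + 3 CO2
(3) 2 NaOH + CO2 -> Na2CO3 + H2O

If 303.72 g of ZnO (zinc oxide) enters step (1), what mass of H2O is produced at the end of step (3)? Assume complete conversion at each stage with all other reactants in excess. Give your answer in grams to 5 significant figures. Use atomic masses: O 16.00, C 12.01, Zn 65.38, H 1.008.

M(ZnO) = 65.38 + 16.00 = 81.38 g/mol.
M(H2O) = 2(1.008) + 16.00 = 18.016 g/mol.
n(ZnO) = 303.72 / 81.38 = 3.73212 mol.
Reaction (1): ZnO→CO ratio 1:1 ⇒ n(CO) = 3.73212 mol.
Reaction (2): CO→CO2 ratio 3:3 ⇒ n(CO2) = 3.73212 mol.
Reaction (3): CO2→H2O ratio 1:1 ⇒ n(H2O) = 3.73212 mol.
Mass of H2O = 3.73212 × 18.016 = 67.2379 g.

67.238 g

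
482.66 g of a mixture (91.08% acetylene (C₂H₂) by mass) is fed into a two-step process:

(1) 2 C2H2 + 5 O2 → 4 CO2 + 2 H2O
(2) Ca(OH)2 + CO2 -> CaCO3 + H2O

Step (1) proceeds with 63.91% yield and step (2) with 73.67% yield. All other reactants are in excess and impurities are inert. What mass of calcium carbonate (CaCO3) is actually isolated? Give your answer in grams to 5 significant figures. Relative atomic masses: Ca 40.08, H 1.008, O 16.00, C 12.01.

Pure C2H2 = 482.66 × 0.9108 = 439.607 g.
M(C2H2) = 2(12.01) + 2(1.008) = 26.036 g/mol.
M(CaCO3) = 40.08 + 12.01 + 3(16.00) = 100.09 g/mol.
n(C2H2) = 439.607 / 26.036 = 16.8846 mol.
Step 1 (C2H2:CO2 = 2:4): theoretical n(CO2) = 33.7691 mol; at 63.91% yield, n(CO2) = 21.5819 mol.
Step 2 (CO2:CaCO3 = 1:1): theoretical n(CaCO3) = 21.5819 mol, so theoretical mass = 21.5819 × 100.09 = 2160.13 g.
At 73.67% yield, actual mass of CaCO3 = 2160.13 × 0.7367 = 1591.37 g.

1591.4 g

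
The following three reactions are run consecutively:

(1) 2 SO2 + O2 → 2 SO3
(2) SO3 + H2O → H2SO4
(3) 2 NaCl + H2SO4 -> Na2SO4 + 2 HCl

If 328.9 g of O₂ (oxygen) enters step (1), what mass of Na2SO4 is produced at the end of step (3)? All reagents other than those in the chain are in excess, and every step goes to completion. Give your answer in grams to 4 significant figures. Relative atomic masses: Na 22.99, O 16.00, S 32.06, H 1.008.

M(O2) = 2(16.00) = 32.00 g/mol.
M(Na2SO4) = 2(22.99) + 32.06 + 4(16.00) = 142.04 g/mol.
n(O2) = 328.9 / 32.00 = 10.278 mol.
Reaction (1): O2→SO3 ratio 1:2 ⇒ n(SO3) = 20.556 mol.
Reaction (2): SO3→H2SO4 ratio 1:1 ⇒ n(H2SO4) = 20.556 mol.
Reaction (3): H2SO4→Na2SO4 ratio 1:1 ⇒ n(Na2SO4) = 20.556 mol.
Mass of Na2SO4 = 20.556 × 142.04 = 2919.8 g.

2920 g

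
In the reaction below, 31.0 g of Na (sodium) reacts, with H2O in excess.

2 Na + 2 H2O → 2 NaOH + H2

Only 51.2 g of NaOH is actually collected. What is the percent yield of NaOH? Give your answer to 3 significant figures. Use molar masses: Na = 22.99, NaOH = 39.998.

n(Na) = 31.00 g / 22.99 g/mol = 1.348 mol.
From the equation the Na:NaOH mole ratio is 2:2, so n(NaOH) = 1.348 × 2/2 = 1.348 mol.
Mass of NaOH = 1.348 mol × 39.998 g/mol = 53.93 g.
This is the theoretical yield. Percent yield = 51.2 g / 53.93 g × 100% = 94.93%.

94.9 %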